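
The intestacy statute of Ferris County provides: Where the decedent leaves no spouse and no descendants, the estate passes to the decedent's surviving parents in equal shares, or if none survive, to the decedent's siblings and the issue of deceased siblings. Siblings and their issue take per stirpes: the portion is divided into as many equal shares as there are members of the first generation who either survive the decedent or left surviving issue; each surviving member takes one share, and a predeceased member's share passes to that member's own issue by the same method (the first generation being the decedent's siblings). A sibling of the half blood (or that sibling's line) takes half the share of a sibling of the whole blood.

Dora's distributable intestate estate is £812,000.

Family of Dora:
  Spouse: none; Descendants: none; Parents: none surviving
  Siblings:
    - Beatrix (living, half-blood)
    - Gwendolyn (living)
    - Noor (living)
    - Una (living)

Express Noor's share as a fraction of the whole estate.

The entire £812,000 passes to the siblings and their issue.
Counting each half-blood sibling's line as half a unit, there are 7/2 units in £812,000, so one unit is £232,000. Whole-blood lines (Gwendolyn, Noor, and Una) take £232,000 each; half-blood lines (Beatrix) take £116,000 each.

Noor receives 2/7 of the estate.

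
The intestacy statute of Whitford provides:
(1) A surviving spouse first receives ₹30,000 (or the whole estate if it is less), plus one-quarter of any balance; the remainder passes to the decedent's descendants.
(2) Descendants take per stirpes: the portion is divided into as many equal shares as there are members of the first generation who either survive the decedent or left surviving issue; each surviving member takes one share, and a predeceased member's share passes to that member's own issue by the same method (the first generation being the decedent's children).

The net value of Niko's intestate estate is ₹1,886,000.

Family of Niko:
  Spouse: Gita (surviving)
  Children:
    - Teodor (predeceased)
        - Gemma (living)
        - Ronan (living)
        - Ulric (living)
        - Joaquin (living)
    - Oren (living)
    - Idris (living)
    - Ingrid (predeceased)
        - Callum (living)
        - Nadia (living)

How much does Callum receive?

Gita first takes ₹30,000, leaving a balance of ₹1,856,000. Gita then takes one-quarter of the balance (₹464,000), for a total of ₹494,000. The remaining ₹1,392,000 passes to the descendants.
The descendants' portion (₹1,392,000) is divided into 4 shares of ₹348,000: Oren and Idris each take ₹348,000; Teodor's ₹348,000 share passes to Teodor's issue; Ingrid's ₹348,000 share passes to Ingrid's issue.
Teodor's share (₹348,000) is divided into 4 shares of ₹87,000: Gemma, Ronan, Ulric, and Joaquin each take ₹87,000.
Ingrid's share (₹348,000) is divided into 2 shares of ₹174,000: Callum and Nadia each take ₹174,000.

Callum receives ₹174,000.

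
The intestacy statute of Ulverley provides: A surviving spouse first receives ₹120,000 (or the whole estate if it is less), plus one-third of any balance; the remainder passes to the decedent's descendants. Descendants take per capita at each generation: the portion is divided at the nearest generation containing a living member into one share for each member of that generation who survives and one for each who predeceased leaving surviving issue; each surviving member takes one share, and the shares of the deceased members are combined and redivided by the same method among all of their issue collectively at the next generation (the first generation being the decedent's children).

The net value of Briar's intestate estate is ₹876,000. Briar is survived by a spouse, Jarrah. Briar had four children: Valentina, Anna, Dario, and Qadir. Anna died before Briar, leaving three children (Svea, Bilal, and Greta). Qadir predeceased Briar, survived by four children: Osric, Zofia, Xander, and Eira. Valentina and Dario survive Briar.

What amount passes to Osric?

Osric receives ₹36,000.

Jarrah first takes ₹120,000, leaving a balance of ₹756,000. Jarrah then takes one-third of the balance (₹252,000), for a total of ₹372,000. The remaining ₹504,000 passes to the descendants.
The descendants' portion (₹504,000) is divided at the children's generation into 4 shares of ₹126,000. Valentina and Dario each take ₹126,000. The 2 shares of the deceased (Anna and Qadir) are combined into a pool of ₹252,000.
That pool (₹252,000) is divided at the grandchildren's generation equally among Svea, Bilal, Greta, Osric, Zofia, Xander, and Eira: ₹36,000 each.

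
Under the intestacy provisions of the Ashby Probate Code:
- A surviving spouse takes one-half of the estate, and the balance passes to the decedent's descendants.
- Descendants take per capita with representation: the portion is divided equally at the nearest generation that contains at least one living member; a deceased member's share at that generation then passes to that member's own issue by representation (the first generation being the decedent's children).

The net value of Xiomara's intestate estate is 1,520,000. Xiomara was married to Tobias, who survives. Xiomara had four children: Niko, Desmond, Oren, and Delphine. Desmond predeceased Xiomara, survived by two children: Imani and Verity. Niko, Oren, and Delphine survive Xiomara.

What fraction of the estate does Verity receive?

Tobias takes one-half of 1,520,000 = 760,000. The remaining 760,000 passes to the descendants.
The descendants' portion (760,000) is divided into 4 shares of 190,000: Niko, Oren, and Delphine each take 190,000; Desmond's 190,000 share passes to Desmond's issue.
Desmond's share (190,000) is divided into 2 shares of 95,000: Imani and Verity each take 95,000.

Verity receives 1/16 of the estate.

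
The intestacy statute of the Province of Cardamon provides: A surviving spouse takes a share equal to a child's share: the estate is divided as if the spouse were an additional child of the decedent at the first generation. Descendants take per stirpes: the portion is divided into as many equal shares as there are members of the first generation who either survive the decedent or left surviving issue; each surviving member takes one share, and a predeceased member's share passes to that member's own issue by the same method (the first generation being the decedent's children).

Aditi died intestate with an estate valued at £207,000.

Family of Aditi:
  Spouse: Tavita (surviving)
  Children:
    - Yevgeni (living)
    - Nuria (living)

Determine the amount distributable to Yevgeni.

Yevgeni receives £69,000.

The spouse counts as an additional share at the children's level, so there are 3 primary shares of £69,000. Tavita takes one such share (£69,000).
The children's combined portion (£138,000) is divided into 2 shares of £69,000: Yevgeni and Nuria each take £69,000.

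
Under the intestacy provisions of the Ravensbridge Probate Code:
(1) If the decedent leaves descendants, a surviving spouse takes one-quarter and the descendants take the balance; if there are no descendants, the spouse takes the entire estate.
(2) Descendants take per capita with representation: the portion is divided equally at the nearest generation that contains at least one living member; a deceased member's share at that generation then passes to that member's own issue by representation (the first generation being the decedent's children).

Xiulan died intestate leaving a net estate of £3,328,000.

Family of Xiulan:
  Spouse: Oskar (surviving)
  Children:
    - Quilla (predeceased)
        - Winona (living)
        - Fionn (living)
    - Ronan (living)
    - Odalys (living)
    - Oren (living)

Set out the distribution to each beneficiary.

Oskar takes one-quarter of £3,328,000 = £832,000. The remaining £2,496,000 passes to the descendants.
The descendants' portion (£2,496,000) is divided into 4 shares of £624,000: Ronan, Odalys, and Oren each take £624,000; Quilla's £624,000 share passes to Quilla's issue.
Quilla's share (£624,000) is divided into 2 shares of £312,000: Winona and Fionn each take £312,000.

Oskar: £832,000; Winona: £312,000; Fionn: £312,000; Ronan: £624,000; Odalys: £624,000; Oren: £624,000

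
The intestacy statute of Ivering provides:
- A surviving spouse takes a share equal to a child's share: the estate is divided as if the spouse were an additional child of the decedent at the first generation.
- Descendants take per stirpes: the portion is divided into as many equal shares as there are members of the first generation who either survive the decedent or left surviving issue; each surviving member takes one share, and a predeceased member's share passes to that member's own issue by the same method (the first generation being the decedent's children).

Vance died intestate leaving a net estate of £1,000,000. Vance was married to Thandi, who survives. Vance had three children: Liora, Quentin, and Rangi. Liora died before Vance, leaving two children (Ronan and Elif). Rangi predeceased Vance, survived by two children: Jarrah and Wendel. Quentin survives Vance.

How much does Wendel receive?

Wendel receives £125,000.

The spouse counts as an additional share at the children's level, so there are 4 primary shares of £250,000. Thandi takes one such share (£250,000).
The children's combined portion (£750,000) is divided into 3 shares of £250,000: Quentin takes £250,000; Liora's £250,000 share passes to Liora's issue; Rangi's £250,000 share passes to Rangi's issue.
Liora's share (£250,000) is divided into 2 shares of £125,000: Ronan and Elif each take £125,000.
Rangi's share (£250,000) is divided into 2 shares of £125,000: Jarrah and Wendel each take £125,000.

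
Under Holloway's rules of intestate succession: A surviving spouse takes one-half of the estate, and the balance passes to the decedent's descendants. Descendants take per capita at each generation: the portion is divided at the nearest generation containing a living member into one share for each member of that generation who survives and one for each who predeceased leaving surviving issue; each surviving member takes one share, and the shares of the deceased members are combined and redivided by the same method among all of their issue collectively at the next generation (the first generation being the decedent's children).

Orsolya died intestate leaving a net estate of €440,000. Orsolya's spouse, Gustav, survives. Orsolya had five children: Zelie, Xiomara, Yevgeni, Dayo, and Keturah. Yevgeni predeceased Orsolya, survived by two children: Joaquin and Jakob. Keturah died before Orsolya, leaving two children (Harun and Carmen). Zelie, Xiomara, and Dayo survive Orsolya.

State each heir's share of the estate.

Gustav: €220,000; Zelie: €44,000; Xiomara: €44,000; Joaquin: €22,000; Jakob: €22,000; Dayo: €44,000; Harun: €22,000; Carmen: €22,000

Gustav takes one-half of €440,000 = €220,000. The remaining €220,000 passes to the descendants.
The descendants' portion (€220,000) is divided at the children's generation into 5 shares of €44,000. Zelie, Xiomara, and Dayo each take €44,000. The 2 shares of the deceased (Yevgeni and Keturah) are combined into a pool of €88,000.
That pool (€88,000) is divided at the grandchildren's generation equally among Joaquin, Jakob, Harun, and Carmen: €22,000 each.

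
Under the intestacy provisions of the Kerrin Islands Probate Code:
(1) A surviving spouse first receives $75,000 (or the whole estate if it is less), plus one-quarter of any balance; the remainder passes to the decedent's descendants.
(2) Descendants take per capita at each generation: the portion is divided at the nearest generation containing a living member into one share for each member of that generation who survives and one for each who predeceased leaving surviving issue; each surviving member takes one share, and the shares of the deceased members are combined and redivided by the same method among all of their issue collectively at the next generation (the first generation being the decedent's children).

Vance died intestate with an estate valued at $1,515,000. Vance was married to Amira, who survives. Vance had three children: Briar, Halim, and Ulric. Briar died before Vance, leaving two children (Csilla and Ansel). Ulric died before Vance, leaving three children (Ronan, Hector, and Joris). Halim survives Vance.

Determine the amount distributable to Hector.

Hector receives $144,000.

Amira first takes $75,000, leaving a balance of $1,440,000. Amira then takes one-quarter of the balance ($360,000), for a total of $435,000. The remaining $1,080,000 passes to the descendants.
The descendants' portion ($1,080,000) is divided at the children's generation into 3 shares of $360,000. Halim takes $360,000. The 2 shares of the deceased (Briar and Ulric) are combined into a pool of $720,000.
That pool ($720,000) is divided at the grandchildren's generation equally among Csilla, Ansel, Ronan, Hector, and Joris: $144,000 each.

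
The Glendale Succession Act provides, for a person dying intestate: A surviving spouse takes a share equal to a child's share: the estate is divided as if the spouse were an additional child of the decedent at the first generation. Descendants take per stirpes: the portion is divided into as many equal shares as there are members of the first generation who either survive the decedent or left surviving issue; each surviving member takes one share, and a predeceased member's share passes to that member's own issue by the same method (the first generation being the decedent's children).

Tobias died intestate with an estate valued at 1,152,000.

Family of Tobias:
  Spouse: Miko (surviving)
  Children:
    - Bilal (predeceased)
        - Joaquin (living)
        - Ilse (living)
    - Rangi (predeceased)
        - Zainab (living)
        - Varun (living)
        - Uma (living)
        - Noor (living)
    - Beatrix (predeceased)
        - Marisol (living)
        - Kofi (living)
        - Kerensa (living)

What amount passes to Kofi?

The spouse counts as an additional share at the children's level, so there are 4 primary shares of 288,000. Miko takes one such share (288,000).
The children's combined portion (864,000) is divided into 3 shares of 288,000: Bilal's 288,000 share passes to Bilal's issue; Rangi's 288,000 share passes to Rangi's issue; Beatrix's 288,000 share passes to Beatrix's issue.
Bilal's share (288,000) is divided into 2 shares of 144,000: Joaquin and Ilse each take 144,000.
Rangi's share (288,000) is divided into 4 shares of 72,000: Zainab, Varun, Uma, and Noor each take 72,000.
Beatrix's share (288,000) is divided into 3 shares of 96,000: Marisol, Kofi, and Kerensa each take 96,000.

Kofi receives 96,000.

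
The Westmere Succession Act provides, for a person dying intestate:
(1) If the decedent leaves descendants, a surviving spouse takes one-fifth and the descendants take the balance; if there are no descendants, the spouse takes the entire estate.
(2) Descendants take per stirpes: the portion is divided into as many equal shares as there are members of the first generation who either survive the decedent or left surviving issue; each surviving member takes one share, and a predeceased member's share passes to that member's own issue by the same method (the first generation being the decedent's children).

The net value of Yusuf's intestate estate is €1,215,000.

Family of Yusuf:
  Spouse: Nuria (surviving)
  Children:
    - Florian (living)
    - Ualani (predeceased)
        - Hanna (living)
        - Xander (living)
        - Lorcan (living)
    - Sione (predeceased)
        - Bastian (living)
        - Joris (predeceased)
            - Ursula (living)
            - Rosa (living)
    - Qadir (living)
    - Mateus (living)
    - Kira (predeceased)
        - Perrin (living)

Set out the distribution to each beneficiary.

Nuria takes one-fifth of €1,215,000 = €243,000. The remaining €972,000 passes to the descendants.
The descendants' portion (€972,000) is divided into 6 shares of €162,000: Florian, Qadir, and Mateus each take €162,000; Ualani's €162,000 share passes to Ualani's issue; Sione's €162,000 share passes to Sione's issue; Kira's €162,000 share passes to Kira's issue.
Ualani's share (€162,000) is divided into 3 shares of €54,000: Hanna, Xander, and Lorcan each take €54,000.
Sione's share (€162,000) is divided into 2 shares of €81,000: Bastian takes €81,000; Joris's €81,000 share passes to Joris's issue.
Joris's share (€81,000) is divided into 2 shares of €40,500: Ursula and Rosa each take €40,500.
Kira's share (€162,000) passes entirely to Perrin.

Nuria: €243,000; Florian: €162,000; Hanna: €54,000; Xander: €54,000; Lorcan: €54,000; Bastian: €81,000; Ursula: €40,500; Rosa: €40,500; Qadir: €162,000; Mateus: €162,000; Perrin: €162,000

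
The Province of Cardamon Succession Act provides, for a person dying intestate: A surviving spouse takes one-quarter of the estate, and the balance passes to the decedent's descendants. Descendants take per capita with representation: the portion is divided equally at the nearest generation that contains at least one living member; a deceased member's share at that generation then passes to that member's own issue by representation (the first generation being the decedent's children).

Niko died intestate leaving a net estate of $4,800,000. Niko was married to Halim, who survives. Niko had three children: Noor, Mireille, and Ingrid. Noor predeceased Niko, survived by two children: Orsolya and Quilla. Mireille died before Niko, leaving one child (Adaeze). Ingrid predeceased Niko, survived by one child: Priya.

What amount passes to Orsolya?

Orsolya receives $900,000.

Halim takes one-quarter of $4,800,000 = $1,200,000. The remaining $3,600,000 passes to the descendants.
No child survives, so the initial division is made at the grandchildren's generation.
The descendants' portion ($3,600,000) is divided into 4 shares of $900,000: Orsolya, Quilla, Adaeze, and Priya each take $900,000.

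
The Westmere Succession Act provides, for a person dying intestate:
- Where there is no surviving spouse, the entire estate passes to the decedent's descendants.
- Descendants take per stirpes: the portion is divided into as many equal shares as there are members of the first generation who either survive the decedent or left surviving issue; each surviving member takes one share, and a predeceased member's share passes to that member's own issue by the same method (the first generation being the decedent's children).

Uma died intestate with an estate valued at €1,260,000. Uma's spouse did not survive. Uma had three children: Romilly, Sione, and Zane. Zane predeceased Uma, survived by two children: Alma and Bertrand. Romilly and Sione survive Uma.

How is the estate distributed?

The entire €1,260,000 passes to the descendants.
That amount (€1,260,000) is divided into 3 shares of €420,000: Romilly and Sione each take €420,000; Zane's €420,000 share passes to Zane's issue.
Zane's share (€420,000) is divided into 2 shares of €210,000: Alma and Bertrand each take €210,000.

Romilly: €420,000; Sione: €420,000; Alma: €210,000; Bertrand: €210,000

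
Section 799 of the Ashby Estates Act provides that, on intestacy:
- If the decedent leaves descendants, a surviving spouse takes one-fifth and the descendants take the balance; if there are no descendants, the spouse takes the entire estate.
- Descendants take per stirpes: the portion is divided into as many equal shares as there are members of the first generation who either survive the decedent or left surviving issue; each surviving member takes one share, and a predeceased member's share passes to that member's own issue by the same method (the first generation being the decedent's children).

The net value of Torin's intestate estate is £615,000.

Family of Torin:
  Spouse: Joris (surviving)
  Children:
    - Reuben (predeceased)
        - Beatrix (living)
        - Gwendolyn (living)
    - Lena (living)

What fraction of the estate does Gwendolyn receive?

Gwendolyn receives 1/5 of the estate.

Joris takes one-fifth of £615,000 = £123,000. The remaining £492,000 passes to the descendants.
The descendants' portion (£492,000) is divided into 2 shares of £246,000: Lena takes £246,000; Reuben's £246,000 share passes to Reuben's issue.
Reuben's share (£246,000) is divided into 2 shares of £123,000: Beatrix and Gwendolyn each take £123,000.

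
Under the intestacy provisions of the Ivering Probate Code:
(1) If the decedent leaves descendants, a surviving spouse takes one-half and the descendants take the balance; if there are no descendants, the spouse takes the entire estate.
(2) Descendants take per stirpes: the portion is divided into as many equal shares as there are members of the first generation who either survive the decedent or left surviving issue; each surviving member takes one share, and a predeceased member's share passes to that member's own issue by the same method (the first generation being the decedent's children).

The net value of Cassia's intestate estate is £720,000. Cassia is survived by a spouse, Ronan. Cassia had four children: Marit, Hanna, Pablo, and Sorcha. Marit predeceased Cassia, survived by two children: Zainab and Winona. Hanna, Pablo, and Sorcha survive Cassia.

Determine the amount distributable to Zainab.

Zainab receives £45,000.

Ronan takes one-half of £720,000 = £360,000. The remaining £360,000 passes to the descendants.
The descendants' portion (£360,000) is divided into 4 shares of £90,000: Hanna, Pablo, and Sorcha each take £90,000; Marit's £90,000 share passes to Marit's issue.
Marit's share (£90,000) is divided into 2 shares of £45,000: Zainab and Winona each take £45,000.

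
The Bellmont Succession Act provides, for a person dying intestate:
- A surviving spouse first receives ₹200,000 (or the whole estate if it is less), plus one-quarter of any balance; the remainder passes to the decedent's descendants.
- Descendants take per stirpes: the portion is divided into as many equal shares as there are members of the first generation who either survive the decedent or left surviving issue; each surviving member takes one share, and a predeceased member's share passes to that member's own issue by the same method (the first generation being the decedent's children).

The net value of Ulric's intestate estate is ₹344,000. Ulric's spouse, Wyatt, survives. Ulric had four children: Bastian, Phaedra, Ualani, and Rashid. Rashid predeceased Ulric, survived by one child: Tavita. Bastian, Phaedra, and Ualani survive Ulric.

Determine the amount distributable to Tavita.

Wyatt first takes ₹200,000, leaving a balance of ₹144,000. Wyatt then takes one-quarter of the balance (₹36,000), for a total of ₹236,000. The remaining ₹108,000 passes to the descendants.
The descendants' portion (₹108,000) is divided into 4 shares of ₹27,000: Bastian, Phaedra, and Ualani each take ₹27,000; Rashid's ₹27,000 share passes to Rashid's issue.
Rashid's share (₹27,000) passes entirely to Tavita.

Tavita receives ₹27,000.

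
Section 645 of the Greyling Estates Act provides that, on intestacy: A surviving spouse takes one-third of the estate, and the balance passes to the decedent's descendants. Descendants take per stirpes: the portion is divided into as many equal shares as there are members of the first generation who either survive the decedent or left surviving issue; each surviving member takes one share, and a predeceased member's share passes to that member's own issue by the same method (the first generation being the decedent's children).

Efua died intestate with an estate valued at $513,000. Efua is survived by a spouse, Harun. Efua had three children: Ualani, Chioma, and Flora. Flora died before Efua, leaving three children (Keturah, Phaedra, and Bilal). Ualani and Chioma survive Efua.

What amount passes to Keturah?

Keturah receives $38,000.

Harun takes one-third of $513,000 = $171,000. The remaining $342,000 passes to the descendants.
The descendants' portion ($342,000) is divided into 3 shares of $114,000: Ualani and Chioma each take $114,000; Flora's $114,000 share passes to Flora's issue.
Flora's share ($114,000) is divided into 3 shares of $38,000: Keturah, Phaedra, and Bilal each take $38,000.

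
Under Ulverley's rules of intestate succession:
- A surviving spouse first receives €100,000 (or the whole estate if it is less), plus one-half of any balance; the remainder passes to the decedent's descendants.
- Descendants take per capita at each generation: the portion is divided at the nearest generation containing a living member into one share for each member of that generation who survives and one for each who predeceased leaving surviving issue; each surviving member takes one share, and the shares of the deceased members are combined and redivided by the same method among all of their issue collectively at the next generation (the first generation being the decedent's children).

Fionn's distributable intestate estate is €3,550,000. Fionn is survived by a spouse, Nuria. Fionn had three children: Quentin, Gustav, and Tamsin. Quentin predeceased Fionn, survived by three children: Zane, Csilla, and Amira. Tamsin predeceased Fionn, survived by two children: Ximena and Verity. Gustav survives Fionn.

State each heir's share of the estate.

Nuria: €1,825,000; Zane: €230,000; Csilla: €230,000; Amira: €230,000; Gustav: €575,000; Ximena: €230,000; Verity: €230,000

Nuria first takes €100,000, leaving a balance of €3,450,000. Nuria then takes one-half of the balance (€1,725,000), for a total of €1,825,000. The remaining €1,725,000 passes to the descendants.
The descendants' portion (€1,725,000) is divided at the children's generation into 3 shares of €575,000. Gustav takes €575,000. The 2 shares of the deceased (Quentin and Tamsin) are combined into a pool of €1,150,000.
That pool (€1,150,000) is divided at the grandchildren's generation equally among Zane, Csilla, Amira, Ximena, and Verity: €230,000 each.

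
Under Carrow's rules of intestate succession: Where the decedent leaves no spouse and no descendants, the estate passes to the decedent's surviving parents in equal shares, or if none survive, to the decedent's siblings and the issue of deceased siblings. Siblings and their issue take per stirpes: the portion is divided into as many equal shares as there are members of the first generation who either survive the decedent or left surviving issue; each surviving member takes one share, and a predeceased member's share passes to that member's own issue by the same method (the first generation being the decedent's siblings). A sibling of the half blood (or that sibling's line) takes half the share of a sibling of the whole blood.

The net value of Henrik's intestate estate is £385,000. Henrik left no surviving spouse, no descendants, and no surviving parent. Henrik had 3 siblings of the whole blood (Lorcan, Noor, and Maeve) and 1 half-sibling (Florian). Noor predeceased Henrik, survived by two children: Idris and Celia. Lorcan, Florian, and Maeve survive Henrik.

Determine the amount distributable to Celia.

The entire £385,000 passes to the siblings and their issue.
Counting each half-blood sibling's line as half a unit, there are 7/2 units in £385,000, so one unit is £110,000. Whole-blood lines (Lorcan, Noor, and Maeve) take £110,000 each; half-blood lines (Florian) take £55,000 each.
Noor's share (£110,000) is divided into 2 shares of £55,000: Idris and Celia each take £55,000.

Celia receives £55,000.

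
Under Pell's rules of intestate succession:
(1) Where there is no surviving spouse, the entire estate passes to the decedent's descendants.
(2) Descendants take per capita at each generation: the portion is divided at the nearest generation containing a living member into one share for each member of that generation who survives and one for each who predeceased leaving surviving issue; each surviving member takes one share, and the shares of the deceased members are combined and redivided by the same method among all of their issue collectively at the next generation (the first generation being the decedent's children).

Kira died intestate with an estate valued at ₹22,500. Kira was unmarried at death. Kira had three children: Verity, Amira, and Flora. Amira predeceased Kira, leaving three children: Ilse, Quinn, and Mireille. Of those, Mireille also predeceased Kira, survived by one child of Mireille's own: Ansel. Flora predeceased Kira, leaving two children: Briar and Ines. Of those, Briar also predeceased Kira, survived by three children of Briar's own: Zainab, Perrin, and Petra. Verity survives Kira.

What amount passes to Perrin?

Perrin receives ₹1,500.

The entire ₹22,500 passes to the descendants.
That amount (₹22,500) is divided at the children's generation into 3 shares of ₹7,500. Verity takes ₹7,500. The 2 shares of the deceased (Amira and Flora) are combined into a pool of ₹15,000.
That pool (₹15,000) is divided at the grandchildren's generation into 5 shares of ₹3,000. Ilse, Quinn, and Ines each take ₹3,000. The 2 shares of the deceased (Mireille and Briar) are combined into a pool of ₹6,000.
That pool (₹6,000) is divided at the great-grandchildren's generation equally among Ansel, Zainab, Perrin, and Petra: ₹1,500 each.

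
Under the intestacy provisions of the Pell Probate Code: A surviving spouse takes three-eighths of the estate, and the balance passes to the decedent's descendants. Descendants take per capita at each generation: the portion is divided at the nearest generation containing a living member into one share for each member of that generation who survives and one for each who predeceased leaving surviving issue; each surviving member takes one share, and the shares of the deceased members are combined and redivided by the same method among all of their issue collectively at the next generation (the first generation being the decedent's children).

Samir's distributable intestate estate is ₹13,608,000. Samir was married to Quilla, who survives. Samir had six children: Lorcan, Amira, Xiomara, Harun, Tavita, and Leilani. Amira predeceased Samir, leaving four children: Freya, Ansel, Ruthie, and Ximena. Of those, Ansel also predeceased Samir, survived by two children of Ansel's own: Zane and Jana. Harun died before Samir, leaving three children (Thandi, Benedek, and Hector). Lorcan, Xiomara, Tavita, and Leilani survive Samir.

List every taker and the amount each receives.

Quilla takes three-eighths of ₹13,608,000 = ₹5,103,000. The remaining ₹8,505,000 passes to the descendants.
The descendants' portion (₹8,505,000) is divided at the children's generation into 6 shares of ₹1,417,500. Lorcan, Xiomara, Tavita, and Leilani each take ₹1,417,500. The 2 shares of the deceased (Amira and Harun) are combined into a pool of ₹2,835,000.
That pool (₹2,835,000) is divided at the grandchildren's generation into 7 shares of ₹405,000. Freya, Ruthie, Ximena, Thandi, Benedek, and Hector each take ₹405,000. The remaining share for the deceased Ansel (₹405,000) is carried to the next generation.
That pool (₹405,000) is divided at the great-grandchildren's generation equally among Zane and Jana: ₹202,500 each.

Quilla: ₹5,103,000; Lorcan: ₹1,417,500; Freya: ₹405,000; Zane: ₹202,500; Jana: ₹202,500; Ruthie: ₹405,000; Ximena: ₹405,000; Xiomara: ₹1,417,500; Thandi: ₹405,000; Benedek: ₹405,000; Hector: ₹405,000; Tavita: ₹1,417,500; Leilani: ₹1,417,500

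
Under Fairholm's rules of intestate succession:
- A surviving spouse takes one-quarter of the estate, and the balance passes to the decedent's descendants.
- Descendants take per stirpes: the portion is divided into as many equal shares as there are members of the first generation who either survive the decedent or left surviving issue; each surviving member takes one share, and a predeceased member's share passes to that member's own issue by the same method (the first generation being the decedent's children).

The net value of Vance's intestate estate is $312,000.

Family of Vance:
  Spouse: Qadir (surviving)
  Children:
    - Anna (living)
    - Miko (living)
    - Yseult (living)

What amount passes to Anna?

Anna receives $78,000.

Qadir takes one-quarter of $312,000 = $78,000. The remaining $234,000 passes to the descendants.
The descendants' portion ($234,000) is divided into 3 shares of $78,000: Anna, Miko, and Yseult each take $78,000.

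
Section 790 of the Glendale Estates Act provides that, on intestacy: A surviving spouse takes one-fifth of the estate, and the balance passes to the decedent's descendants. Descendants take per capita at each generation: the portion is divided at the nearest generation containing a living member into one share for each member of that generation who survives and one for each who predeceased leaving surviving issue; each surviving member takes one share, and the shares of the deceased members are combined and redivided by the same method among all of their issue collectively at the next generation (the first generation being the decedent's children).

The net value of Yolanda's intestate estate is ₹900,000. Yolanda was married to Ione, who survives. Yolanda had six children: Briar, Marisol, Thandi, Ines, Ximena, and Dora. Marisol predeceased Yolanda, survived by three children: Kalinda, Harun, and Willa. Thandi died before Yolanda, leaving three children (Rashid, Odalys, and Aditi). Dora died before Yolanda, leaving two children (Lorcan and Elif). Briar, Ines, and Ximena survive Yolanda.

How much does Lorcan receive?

Lorcan receives ₹45,000.

Ione takes one-fifth of ₹900,000 = ₹180,000. The remaining ₹720,000 passes to the descendants.
The descendants' portion (₹720,000) is divided at the children's generation into 6 shares of ₹120,000. Briar, Ines, and Ximena each take ₹120,000. The 3 shares of the deceased (Marisol, Thandi, and Dora) are combined into a pool of ₹360,000.
That pool (₹360,000) is divided at the grandchildren's generation equally among Kalinda, Harun, Willa, Rashid, Odalys, Aditi, Lorcan, and Elif: ₹45,000 each.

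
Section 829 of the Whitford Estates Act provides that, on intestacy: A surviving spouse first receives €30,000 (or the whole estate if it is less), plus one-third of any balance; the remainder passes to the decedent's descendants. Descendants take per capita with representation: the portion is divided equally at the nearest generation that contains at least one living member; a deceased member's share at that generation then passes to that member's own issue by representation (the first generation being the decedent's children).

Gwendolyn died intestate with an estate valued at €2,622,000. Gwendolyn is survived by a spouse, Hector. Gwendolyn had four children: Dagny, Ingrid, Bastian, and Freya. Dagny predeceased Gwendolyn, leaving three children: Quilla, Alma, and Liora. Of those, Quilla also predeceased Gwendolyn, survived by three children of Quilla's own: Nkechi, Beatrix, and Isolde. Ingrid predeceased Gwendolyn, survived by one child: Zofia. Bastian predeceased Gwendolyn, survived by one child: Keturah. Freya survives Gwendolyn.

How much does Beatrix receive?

Hector first takes €30,000, leaving a balance of €2,592,000. Hector then takes one-third of the balance (€864,000), for a total of €894,000. The remaining €1,728,000 passes to the descendants.
The descendants' portion (€1,728,000) is divided into 4 shares of €432,000: Freya takes €432,000; Dagny's €432,000 share passes to Dagny's issue; Ingrid's €432,000 share passes to Ingrid's issue; Bastian's €432,000 share passes to Bastian's issue.
Dagny's share (€432,000) is divided into 3 shares of €144,000: Alma and Liora each take €144,000; Quilla's €144,000 share passes to Quilla's issue.
Quilla's share (€144,000) is divided into 3 shares of €48,000: Nkechi, Beatrix, and Isolde each take €48,000.
Ingrid's share (€432,000) passes entirely to Zofia.
Bastian's share (€432,000) passes entirely to Keturah.

Beatrix receives €48,000.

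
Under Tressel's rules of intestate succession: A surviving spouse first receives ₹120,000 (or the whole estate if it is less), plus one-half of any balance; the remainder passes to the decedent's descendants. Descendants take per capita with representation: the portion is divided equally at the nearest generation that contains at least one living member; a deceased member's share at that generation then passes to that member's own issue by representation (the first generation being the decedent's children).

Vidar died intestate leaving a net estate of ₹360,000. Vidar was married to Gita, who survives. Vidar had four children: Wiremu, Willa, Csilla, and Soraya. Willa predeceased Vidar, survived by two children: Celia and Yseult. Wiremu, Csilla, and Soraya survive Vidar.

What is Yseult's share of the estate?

Gita first takes ₹120,000, leaving a balance of ₹240,000. Gita then takes one-half of the balance (₹120,000), for a total of ₹240,000. The remaining ₹120,000 passes to the descendants.
The descendants' portion (₹120,000) is divided into 4 shares of ₹30,000: Wiremu, Csilla, and Soraya each take ₹30,000; Willa's ₹30,000 share passes to Willa's issue.
Willa's share (₹30,000) is divided into 2 shares of ₹15,000: Celia and Yseult each take ₹15,000.

Yseult receives ₹15,000.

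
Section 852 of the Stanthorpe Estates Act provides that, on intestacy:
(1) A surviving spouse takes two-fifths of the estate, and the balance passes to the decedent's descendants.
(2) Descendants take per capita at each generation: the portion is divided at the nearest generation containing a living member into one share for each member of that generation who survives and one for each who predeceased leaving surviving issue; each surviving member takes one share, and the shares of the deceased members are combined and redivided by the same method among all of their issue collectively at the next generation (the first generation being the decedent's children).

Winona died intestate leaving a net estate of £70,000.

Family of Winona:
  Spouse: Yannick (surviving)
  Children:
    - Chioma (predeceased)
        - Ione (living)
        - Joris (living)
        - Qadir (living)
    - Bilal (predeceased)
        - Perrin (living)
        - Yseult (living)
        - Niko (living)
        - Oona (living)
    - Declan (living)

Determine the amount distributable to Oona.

Oona receives £4,000.

Yannick takes two-fifths of £70,000 = £28,000. The remaining £42,000 passes to the descendants.
The descendants' portion (£42,000) is divided at the children's generation into 3 shares of £14,000. Declan takes £14,000. The 2 shares of the deceased (Chioma and Bilal) are combined into a pool of £28,000.
That pool (£28,000) is divided at the grandchildren's generation equally among Ione, Joris, Qadir, Perrin, Yseult, Niko, and Oona: £4,000 each.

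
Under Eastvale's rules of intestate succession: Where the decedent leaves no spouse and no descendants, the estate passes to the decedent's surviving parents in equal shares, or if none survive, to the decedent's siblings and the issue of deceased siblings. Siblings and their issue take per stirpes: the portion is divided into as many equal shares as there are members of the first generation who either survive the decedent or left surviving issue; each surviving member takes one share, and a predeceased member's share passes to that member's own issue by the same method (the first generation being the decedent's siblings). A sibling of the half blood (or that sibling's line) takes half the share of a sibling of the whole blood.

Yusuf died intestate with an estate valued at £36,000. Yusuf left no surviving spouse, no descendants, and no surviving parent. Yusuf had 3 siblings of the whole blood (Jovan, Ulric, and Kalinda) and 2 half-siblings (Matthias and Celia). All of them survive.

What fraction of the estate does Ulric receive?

The entire £36,000 passes to the siblings and their issue.
Counting each half-blood sibling's line as half a unit, there are 4 units in £36,000, so one unit is £9,000. Whole-blood lines (Jovan, Ulric, and Kalinda) take £9,000 each; half-blood lines (Matthias and Celia) take £4,500 each.

Ulric receives 1/4 of the estate.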